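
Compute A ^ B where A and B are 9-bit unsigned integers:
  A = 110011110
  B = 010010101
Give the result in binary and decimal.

Apply ^ to each column (1 where bits differ):
  110011110
^ 010010101
-----------
  100001011

Answer: 100001011 (267)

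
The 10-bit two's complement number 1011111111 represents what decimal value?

MSB is 1, so the value is negative. Find the magnitude:
1. Invert bits:  0100000000
2. Add 1:        0100000001  = 257
3. Apply sign:   -257

Answer: -257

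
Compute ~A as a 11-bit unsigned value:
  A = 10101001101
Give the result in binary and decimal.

Flip each bit (0->1, 1->0):
  10101001101
  01010110010

Answer: 01010110010 (690)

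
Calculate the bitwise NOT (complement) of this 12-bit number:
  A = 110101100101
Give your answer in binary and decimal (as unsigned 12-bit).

Flip each bit (0->1, 1->0):
  110101100101
  001010011010

Answer: 001010011010 (666)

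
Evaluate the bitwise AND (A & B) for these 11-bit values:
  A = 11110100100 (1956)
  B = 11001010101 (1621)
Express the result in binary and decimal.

Apply & to each column (1 only where both bits are 1):
  11110100100
& 11001010101
-------------
  11000000100

Answer: 11000000100 (1540)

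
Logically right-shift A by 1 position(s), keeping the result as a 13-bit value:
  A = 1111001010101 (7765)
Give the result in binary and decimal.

Logical shift right by 1: drop the bottom 1 bit(s), prepend 1 zero(s) on the left.
  1111001010101  ->  keep [111100101010], discard [1], prepend 0
= 0111100101010

Answer: 0111100101010 (3882)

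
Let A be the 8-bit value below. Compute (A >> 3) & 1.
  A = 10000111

Bit 3 is the 4th from the right.
  10000111
      ^
That bit is 0.

Answer: 0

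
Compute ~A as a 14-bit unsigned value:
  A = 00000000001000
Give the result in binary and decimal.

Flip each bit (0->1, 1->0):
  00000000001000
  11111111110111

Answer: 11111111110111 (16375)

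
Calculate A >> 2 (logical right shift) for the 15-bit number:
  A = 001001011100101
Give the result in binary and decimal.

Logical shift right by 2: drop the bottom 2 bit(s), prepend 2 zero(s) on the left.
  001001011100101  ->  keep [0010010111001], discard [01], prepend 00
= 000010010111001

Answer: 000010010111001 (1209)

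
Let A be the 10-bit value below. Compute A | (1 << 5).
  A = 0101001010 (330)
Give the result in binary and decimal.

Mask = 1 << 5 = 0000100000
Bit 5 of A is 0, so OR-ing with the mask flips it to 1.
  0101001010
| 0000100000
------------
  0101101010

Answer: 0101101010 (362)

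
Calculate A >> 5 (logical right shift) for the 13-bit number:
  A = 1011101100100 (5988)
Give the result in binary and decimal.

Logical shift right by 5: drop the bottom 5 bit(s), prepend 5 zero(s) on the left.
  1011101100100  ->  keep [10111011], discard [00100], prepend 00000
= 0000010111011

Answer: 0000010111011 (187)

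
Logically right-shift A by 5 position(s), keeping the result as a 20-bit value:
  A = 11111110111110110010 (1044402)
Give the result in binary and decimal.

Logical shift right by 5: drop the bottom 5 bit(s), prepend 5 zero(s) on the left.
  11111110111110110010  ->  keep [111111101111101], discard [10010], prepend 00000
= 00000111111101111101

Answer: 00000111111101111101 (32637)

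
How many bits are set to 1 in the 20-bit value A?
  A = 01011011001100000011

01011011001100000011
1-bits at positions (from bit 0 = LSB): 0, 1, 8, 9, 12, 13, 15, 16, 18
Count = 9

Answer: 9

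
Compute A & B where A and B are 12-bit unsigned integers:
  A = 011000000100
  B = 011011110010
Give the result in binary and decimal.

Apply & to each column (1 only where both bits are 1):
  011000000100
& 011011110010
--------------
  011000000000

Answer: 011000000000 (1536)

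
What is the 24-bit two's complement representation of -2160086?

1. Binary of +2160086:  001000001111010111010110
2. Invert bits:     110111110000101000101001
3. Add 1:           110111110000101000101010

Answer: 110111110000101000101010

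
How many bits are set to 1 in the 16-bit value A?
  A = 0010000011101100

0010000011101100
1-bits at positions (from bit 0 = LSB): 2, 3, 5, 6, 7, 13
Count = 6

Answer: 6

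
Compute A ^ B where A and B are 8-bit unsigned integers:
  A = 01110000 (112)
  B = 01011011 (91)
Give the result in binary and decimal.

Apply ^ to each column (1 where bits differ):
  01110000
^ 01011011
----------
  00101011

Answer: 00101011 (43)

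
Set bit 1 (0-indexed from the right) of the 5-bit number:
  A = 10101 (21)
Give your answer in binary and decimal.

Mask = 1 << 1 = 00010
Bit 1 of A is 0, so OR-ing with the mask flips it to 1.
  10101
| 00010
-------
  10111

Answer: 10111 (23)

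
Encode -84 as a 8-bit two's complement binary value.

1. Binary of +84:  01010100
2. Invert bits:     10101011
3. Add 1:           10101100

Answer: 10101100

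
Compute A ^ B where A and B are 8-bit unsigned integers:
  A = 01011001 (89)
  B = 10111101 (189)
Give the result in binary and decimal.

Apply ^ to each column (1 where bits differ):
  01011001
^ 10111101
----------
  11100100

Answer: 11100100 (228)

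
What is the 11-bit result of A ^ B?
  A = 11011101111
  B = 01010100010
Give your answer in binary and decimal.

Apply ^ to each column (1 where bits differ):
  11011101111
^ 01010100010
-------------
  10001001101

Answer: 10001001101 (1101)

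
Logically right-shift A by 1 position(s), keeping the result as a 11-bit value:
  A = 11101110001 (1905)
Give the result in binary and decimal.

Logical shift right by 1: drop the bottom 1 bit(s), prepend 1 zero(s) on the left.
  11101110001  ->  keep [1110111000], discard [1], prepend 0
= 01110111000

Answer: 01110111000 (952)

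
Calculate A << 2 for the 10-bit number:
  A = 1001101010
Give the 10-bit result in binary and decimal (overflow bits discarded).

Shift left by 2: drop the top 2 bit(s), append 2 zero(s) on the right.
  1001101010  ->  discard [10], keep [01101010], append 00
= 0110101000

Answer: 0110101000 (424)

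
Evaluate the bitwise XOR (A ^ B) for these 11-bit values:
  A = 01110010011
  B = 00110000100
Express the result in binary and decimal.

Apply ^ to each column (1 where bits differ):
  01110010011
^ 00110000100
-------------
  01000010111

Answer: 01000010111 (535)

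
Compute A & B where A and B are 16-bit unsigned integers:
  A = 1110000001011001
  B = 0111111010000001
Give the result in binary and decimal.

Apply & to each column (1 only where both bits are 1):
  1110000001011001
& 0111111010000001
------------------
  0110000000000001

Answer: 0110000000000001 (24577)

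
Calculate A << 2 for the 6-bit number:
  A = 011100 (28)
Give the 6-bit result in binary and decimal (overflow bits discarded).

Shift left by 2: drop the top 2 bit(s), append 2 zero(s) on the right.
  011100  ->  discard [01], keep [1100], append 00
= 110000

Answer: 110000 (48)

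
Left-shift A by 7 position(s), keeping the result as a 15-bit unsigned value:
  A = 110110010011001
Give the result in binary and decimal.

Shift left by 7: drop the top 7 bit(s), append 7 zero(s) on the right.
  110110010011001  ->  discard [1101100], keep [10011001], append 0000000
= 100110010000000

Answer: 100110010000000 (19584)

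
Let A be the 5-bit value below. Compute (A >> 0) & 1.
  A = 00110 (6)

Bit 0 is the 1st from the right.
  00110
      ^
That bit is 0.

Answer: 0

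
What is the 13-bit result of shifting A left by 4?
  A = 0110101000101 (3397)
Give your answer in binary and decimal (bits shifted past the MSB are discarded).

Shift left by 4: drop the top 4 bit(s), append 4 zero(s) on the right.
  0110101000101  ->  discard [0110], keep [101000101], append 0000
= 1010001010000

Answer: 1010001010000 (5200)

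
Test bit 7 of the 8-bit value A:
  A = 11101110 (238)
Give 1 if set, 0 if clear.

Bit 7 is the 8th from the right.
  11101110
  ^
That bit is 1.

Answer: 1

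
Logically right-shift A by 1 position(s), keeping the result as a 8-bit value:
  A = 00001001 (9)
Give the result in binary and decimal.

Logical shift right by 1: drop the bottom 1 bit(s), prepend 1 zero(s) on the left.
  00001001  ->  keep [0000100], discard [1], prepend 0
= 00000100

Answer: 00000100 (4)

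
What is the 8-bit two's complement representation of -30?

1. Binary of +30:  00011110
2. Invert bits:     11100001
3. Add 1:           11100010

Answer: 11100010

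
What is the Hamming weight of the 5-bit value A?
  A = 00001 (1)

00001
1-bits at positions (from bit 0 = LSB): 0
Count = 1

Answer: 1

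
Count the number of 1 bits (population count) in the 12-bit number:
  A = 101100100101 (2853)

101100100101
1-bits at positions (from bit 0 = LSB): 0, 2, 5, 8, 9, 11
Count = 6

Answer: 6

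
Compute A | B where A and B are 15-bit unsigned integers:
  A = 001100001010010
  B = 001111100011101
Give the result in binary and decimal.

Apply | to each column (1 where either bit is 1):
  001100001010010
| 001111100011101
-----------------
  001111101011111

Answer: 001111101011111 (8031)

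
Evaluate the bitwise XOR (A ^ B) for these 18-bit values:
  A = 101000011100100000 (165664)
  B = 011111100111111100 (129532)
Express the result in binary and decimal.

Apply ^ to each column (1 where bits differ):
  101000011100100000
^ 011111100111111100
--------------------
  110111111011011100

Answer: 110111111011011100 (229084)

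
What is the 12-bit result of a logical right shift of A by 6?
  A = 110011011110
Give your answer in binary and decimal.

Logical shift right by 6: drop the bottom 6 bit(s), prepend 6 zero(s) on the left.
  110011011110  ->  keep [110011], discard [011110], prepend 000000
= 000000110011

Answer: 000000110011 (51)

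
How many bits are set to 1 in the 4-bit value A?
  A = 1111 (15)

1111
1-bits at positions (from bit 0 = LSB): 0, 1, 2, 3
Count = 4

Answer: 4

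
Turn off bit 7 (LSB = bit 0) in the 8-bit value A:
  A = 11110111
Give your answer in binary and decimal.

Mask = ~(1 << 7) = 01111111
Bit 7 of A is 1, so AND-ing with the mask clears it to 0.
  11110111
& 01111111
----------
  01110111

Answer: 01110111 (119)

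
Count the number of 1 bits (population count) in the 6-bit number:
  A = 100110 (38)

100110
1-bits at positions (from bit 0 = LSB): 1, 2, 5
Count = 3

Answer: 3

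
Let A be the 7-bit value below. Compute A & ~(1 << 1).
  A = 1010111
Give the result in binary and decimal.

Mask = ~(1 << 1) = 1111101
Bit 1 of A is 1, so AND-ing with the mask clears it to 0.
  1010111
& 1111101
---------
  1010101

Answer: 1010101 (85)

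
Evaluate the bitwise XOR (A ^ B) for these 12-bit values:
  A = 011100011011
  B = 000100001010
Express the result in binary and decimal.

Apply ^ to each column (1 where bits differ):
  011100011011
^ 000100001010
--------------
  011000010001

Answer: 011000010001 (1553)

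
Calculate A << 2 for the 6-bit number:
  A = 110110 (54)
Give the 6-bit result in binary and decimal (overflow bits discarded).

Shift left by 2: drop the top 2 bit(s), append 2 zero(s) on the right.
  110110  ->  discard [11], keep [0110], append 00
= 011000

Answer: 011000 (24)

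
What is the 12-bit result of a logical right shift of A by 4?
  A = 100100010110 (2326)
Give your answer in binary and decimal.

Logical shift right by 4: drop the bottom 4 bit(s), prepend 4 zero(s) on the left.
  100100010110  ->  keep [10010001], discard [0110], prepend 0000
= 000010010001

Answer: 000010010001 (145)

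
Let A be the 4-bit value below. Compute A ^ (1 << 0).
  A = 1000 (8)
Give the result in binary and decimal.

Mask = 1 << 0 = 0001
Bit 0 of A is 0; XOR with the mask flips it to 1.
  1000
^ 0001
------
  1001

Answer: 1001 (9)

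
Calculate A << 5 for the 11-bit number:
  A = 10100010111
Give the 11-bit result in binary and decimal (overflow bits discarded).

Shift left by 5: drop the top 5 bit(s), append 5 zero(s) on the right.
  10100010111  ->  discard [10100], keep [010111], append 00000
= 01011100000

Answer: 01011100000 (736)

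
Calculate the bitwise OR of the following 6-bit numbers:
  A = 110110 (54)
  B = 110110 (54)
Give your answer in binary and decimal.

Apply | to each column (1 where either bit is 1):
  110110
| 110110
--------
  110110

Answer: 110110 (54)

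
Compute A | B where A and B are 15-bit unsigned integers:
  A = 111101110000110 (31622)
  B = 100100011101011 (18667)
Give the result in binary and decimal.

Apply | to each column (1 where either bit is 1):
  111101110000110
| 100100011101011
-----------------
  111101111101111

Answer: 111101111101111 (31727)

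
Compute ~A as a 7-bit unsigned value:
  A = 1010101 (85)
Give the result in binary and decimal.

Flip each bit (0->1, 1->0):
  1010101
  0101010

Answer: 0101010 (42)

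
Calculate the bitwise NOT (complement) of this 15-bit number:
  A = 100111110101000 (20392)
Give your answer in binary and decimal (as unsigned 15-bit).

Flip each bit (0->1, 1->0):
  100111110101000
  011000001010111

Answer: 011000001010111 (12375)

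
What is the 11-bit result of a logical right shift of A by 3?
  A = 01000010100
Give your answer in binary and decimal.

Logical shift right by 3: drop the bottom 3 bit(s), prepend 3 zero(s) on the left.
  01000010100  ->  keep [01000010], discard [100], prepend 000
= 00001000010

Answer: 00001000010 (66)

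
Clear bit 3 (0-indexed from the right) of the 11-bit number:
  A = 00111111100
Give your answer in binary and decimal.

Mask = ~(1 << 3) = 11111110111
Bit 3 of A is 1, so AND-ing with the mask clears it to 0.
  00111111100
& 11111110111
-------------
  00111110100

Answer: 00111110100 (500)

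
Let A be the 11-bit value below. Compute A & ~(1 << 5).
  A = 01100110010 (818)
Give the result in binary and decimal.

Mask = ~(1 << 5) = 11111011111
Bit 5 of A is 1, so AND-ing with the mask clears it to 0.
  01100110010
& 11111011111
-------------
  01100010010

Answer: 01100010010 (786)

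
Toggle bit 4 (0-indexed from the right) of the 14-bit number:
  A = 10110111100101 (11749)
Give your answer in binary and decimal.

Mask = 1 << 4 = 00000000010000
Bit 4 of A is 0; XOR with the mask flips it to 1.
  10110111100101
^ 00000000010000
----------------
  10110111110101

Answer: 10110111110101 (11765)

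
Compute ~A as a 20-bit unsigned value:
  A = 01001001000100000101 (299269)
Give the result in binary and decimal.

Flip each bit (0->1, 1->0):
  01001001000100000101
  10110110111011111010

Answer: 10110110111011111010 (749306)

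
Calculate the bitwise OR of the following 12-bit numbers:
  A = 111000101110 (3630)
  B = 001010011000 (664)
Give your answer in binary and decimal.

Apply | to each column (1 where either bit is 1):
  111000101110
| 001010011000
--------------
  111010111110

Answer: 111010111110 (3774)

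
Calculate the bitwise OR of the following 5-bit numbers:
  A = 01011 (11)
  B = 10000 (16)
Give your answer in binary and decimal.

Apply | to each column (1 where either bit is 1):
  01011
| 10000
-------
  11011

Answer: 11011 (27)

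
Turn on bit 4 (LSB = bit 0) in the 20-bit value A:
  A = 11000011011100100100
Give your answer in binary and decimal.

Mask = 1 << 4 = 00000000000000010000
Bit 4 of A is 0, so OR-ing with the mask flips it to 1.
  11000011011100100100
| 00000000000000010000
----------------------
  11000011011100110100

Answer: 11000011011100110100 (800564)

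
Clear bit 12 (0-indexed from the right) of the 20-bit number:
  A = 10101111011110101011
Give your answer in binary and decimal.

Mask = ~(1 << 12) = 11111110111111111111
Bit 12 of A is 1, so AND-ing with the mask clears it to 0.
  10101111011110101011
& 11111110111111111111
----------------------
  10101110011110101011

Answer: 10101110011110101011 (714667)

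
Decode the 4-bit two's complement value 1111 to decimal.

MSB is 1, so the value is negative. Find the magnitude:
1. Invert bits:  0000
2. Add 1:        0001  = 1
3. Apply sign:   -1

Answer: -1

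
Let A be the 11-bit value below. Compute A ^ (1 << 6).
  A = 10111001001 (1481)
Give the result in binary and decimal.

Mask = 1 << 6 = 00001000000
Bit 6 of A is 1; XOR with the mask flips it to 0.
  10111001001
^ 00001000000
-------------
  10110001001

Answer: 10110001001 (1417)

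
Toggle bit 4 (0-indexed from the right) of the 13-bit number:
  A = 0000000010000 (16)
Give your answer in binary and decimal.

Mask = 1 << 4 = 0000000010000
Bit 4 of A is 1; XOR with the mask flips it to 0.
  0000000010000
^ 0000000010000
---------------
  0000000000000

Answer: 0000000000000 (0)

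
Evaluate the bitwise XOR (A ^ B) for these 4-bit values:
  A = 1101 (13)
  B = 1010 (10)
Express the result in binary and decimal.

Apply ^ to each column (1 where bits differ):
  1101
^ 1010
------
  0111

Answer: 0111 (7)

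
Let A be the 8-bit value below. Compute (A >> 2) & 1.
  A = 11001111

Bit 2 is the 3rd from the right.
  11001111
       ^
That bit is 1.

Answer: 1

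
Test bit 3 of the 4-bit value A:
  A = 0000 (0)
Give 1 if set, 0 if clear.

Bit 3 is the 4th from the right.
  0000
  ^
That bit is 0.

Answer: 0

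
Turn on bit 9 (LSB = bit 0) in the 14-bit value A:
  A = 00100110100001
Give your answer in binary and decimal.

Mask = 1 << 9 = 00001000000000
Bit 9 of A is 0, so OR-ing with the mask flips it to 1.
  00100110100001
| 00001000000000
----------------
  00101110100001

Answer: 00101110100001 (2977)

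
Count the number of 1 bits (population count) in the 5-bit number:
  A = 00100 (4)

00100
1-bits at positions (from bit 0 = LSB): 2
Count = 1

Answer: 1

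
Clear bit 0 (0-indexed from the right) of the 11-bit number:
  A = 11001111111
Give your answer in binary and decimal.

Mask = ~(1 << 0) = 11111111110
Bit 0 of A is 1, so AND-ing with the mask clears it to 0.
  11001111111
& 11111111110
-------------
  11001111110

Answer: 11001111110 (1662)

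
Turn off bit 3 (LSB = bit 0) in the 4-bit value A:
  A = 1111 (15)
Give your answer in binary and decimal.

Mask = ~(1 << 3) = 0111
Bit 3 of A is 1, so AND-ing with the mask clears it to 0.
  1111
& 0111
------
  0111

Answer: 0111 (7)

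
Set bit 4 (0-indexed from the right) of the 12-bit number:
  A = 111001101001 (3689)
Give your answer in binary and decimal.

Mask = 1 << 4 = 000000010000
Bit 4 of A is 0, so OR-ing with the mask flips it to 1.
  111001101001
| 000000010000
--------------
  111001111001

Answer: 111001111001 (3705)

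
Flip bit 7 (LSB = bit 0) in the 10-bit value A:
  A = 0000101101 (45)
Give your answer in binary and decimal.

Mask = 1 << 7 = 0010000000
Bit 7 of A is 0; XOR with the mask flips it to 1.
  0000101101
^ 0010000000
------------
  0010101101

Answer: 0010101101 (173)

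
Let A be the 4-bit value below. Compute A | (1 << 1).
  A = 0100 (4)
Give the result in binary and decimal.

Mask = 1 << 1 = 0010
Bit 1 of A is 0, so OR-ing with the mask flips it to 1.
  0100
| 0010
------
  0110

Answer: 0110 (6)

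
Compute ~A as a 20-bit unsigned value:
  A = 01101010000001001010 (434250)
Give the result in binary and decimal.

Flip each bit (0->1, 1->0):
  01101010000001001010
  10010101111110110101

Answer: 10010101111110110101 (614325)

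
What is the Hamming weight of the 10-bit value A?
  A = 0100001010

0100001010
1-bits at positions (from bit 0 = LSB): 1, 3, 8
Count = 3

Answer: 3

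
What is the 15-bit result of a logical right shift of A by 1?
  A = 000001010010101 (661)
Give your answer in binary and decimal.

Logical shift right by 1: drop the bottom 1 bit(s), prepend 1 zero(s) on the left.
  000001010010101  ->  keep [00000101001010], discard [1], prepend 0
= 000000101001010

Answer: 000000101001010 (330)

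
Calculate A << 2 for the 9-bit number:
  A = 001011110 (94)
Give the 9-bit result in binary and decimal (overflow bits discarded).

Shift left by 2: drop the top 2 bit(s), append 2 zero(s) on the right.
  001011110  ->  discard [00], keep [1011110], append 00
= 101111000

Answer: 101111000 (376)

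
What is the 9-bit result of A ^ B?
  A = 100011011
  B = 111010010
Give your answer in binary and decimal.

Apply ^ to each column (1 where bits differ):
  100011011
^ 111010010
-----------
  011001001

Answer: 011001001 (201)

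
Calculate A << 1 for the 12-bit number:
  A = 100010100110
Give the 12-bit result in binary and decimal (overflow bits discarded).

Shift left by 1: drop the top 1 bit(s), append 1 zero(s) on the right.
  100010100110  ->  discard [1], keep [00010100110], append 0
= 000101001100

Answer: 000101001100 (332)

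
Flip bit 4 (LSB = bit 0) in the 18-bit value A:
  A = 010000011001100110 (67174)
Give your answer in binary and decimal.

Mask = 1 << 4 = 000000000000010000
Bit 4 of A is 0; XOR with the mask flips it to 1.
  010000011001100110
^ 000000000000010000
--------------------
  010000011001110110

Answer: 010000011001110110 (67190)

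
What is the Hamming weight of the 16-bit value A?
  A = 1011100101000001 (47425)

1011100101000001
1-bits at positions (from bit 0 = LSB): 0, 6, 8, 11, 12, 13, 15
Count = 7

Answer: 7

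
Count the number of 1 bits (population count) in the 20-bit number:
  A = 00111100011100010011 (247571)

00111100011100010011
1-bits at positions (from bit 0 = LSB): 0, 1, 4, 8, 9, 10, 14, 15, 16, 17
Count = 10

Answer: 10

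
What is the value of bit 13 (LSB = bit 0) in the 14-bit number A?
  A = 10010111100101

Bit 13 is the 14th from the right.
  10010111100101
  ^
That bit is 1.

Answer: 1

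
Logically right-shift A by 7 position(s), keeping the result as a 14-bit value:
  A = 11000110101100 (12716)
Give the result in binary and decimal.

Logical shift right by 7: drop the bottom 7 bit(s), prepend 7 zero(s) on the left.
  11000110101100  ->  keep [1100011], discard [0101100], prepend 0000000
= 00000001100011

Answer: 00000001100011 (99)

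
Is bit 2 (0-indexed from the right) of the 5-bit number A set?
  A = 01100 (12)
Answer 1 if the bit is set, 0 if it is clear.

Bit 2 is the 3rd from the right.
  01100
    ^
That bit is 1.

Answer: 1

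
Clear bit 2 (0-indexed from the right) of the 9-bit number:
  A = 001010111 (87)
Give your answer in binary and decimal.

Mask = ~(1 << 2) = 111111011
Bit 2 of A is 1, so AND-ing with the mask clears it to 0.
  001010111
& 111111011
-----------
  001010011

Answer: 001010011 (83)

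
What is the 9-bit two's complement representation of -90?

1. Binary of +90:  001011010
2. Invert bits:     110100101
3. Add 1:           110100110

Answer: 110100110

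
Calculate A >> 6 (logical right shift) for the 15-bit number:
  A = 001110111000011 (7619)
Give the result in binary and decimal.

Logical shift right by 6: drop the bottom 6 bit(s), prepend 6 zero(s) on the left.
  001110111000011  ->  keep [001110111], discard [000011], prepend 000000
= 000000001110111

Answer: 000000001110111 (119)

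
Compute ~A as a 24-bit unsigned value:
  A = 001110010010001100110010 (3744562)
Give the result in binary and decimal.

Flip each bit (0->1, 1->0):
  001110010010001100110010
  110001101101110011001101

Answer: 110001101101110011001101 (13032653)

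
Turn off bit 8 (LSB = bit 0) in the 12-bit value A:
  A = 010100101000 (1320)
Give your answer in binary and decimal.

Mask = ~(1 << 8) = 111011111111
Bit 8 of A is 1, so AND-ing with the mask clears it to 0.
  010100101000
& 111011111111
--------------
  010000101000

Answer: 010000101000 (1064)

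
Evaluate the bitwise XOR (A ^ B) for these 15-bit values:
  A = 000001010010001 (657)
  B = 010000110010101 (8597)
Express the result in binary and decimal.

Apply ^ to each column (1 where bits differ):
  000001010010001
^ 010000110010101
-----------------
  010001100000100

Answer: 010001100000100 (8964)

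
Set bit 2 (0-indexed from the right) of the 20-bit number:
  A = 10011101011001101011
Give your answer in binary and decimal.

Mask = 1 << 2 = 00000000000000000100
Bit 2 of A is 0, so OR-ing with the mask flips it to 1.
  10011101011001101011
| 00000000000000000100
----------------------
  10011101011001101111

Answer: 10011101011001101111 (644719)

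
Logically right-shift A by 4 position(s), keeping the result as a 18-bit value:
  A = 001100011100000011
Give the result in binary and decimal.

Logical shift right by 4: drop the bottom 4 bit(s), prepend 4 zero(s) on the left.
  001100011100000011  ->  keep [00110001110000], discard [0011], prepend 0000
= 000000110001110000

Answer: 000000110001110000 (3184)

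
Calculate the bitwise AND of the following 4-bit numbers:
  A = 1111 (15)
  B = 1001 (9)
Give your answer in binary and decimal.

Apply & to each column (1 only where both bits are 1):
  1111
& 1001
------
  1001

Answer: 1001 (9)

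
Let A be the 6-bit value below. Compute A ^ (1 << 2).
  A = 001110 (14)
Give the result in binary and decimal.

Mask = 1 << 2 = 000100
Bit 2 of A is 1; XOR with the mask flips it to 0.
  001110
^ 000100
--------
  001010

Answer: 001010 (10)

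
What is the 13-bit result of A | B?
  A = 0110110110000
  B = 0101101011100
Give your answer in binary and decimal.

Apply | to each column (1 where either bit is 1):
  0110110110000
| 0101101011100
---------------
  0111111111100

Answer: 0111111111100 (4092)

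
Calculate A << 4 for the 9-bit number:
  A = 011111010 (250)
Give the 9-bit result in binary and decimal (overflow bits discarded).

Shift left by 4: drop the top 4 bit(s), append 4 zero(s) on the right.
  011111010  ->  discard [0111], keep [11010], append 0000
= 110100000

Answer: 110100000 (416)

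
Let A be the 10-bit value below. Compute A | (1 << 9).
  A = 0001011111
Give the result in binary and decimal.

Mask = 1 << 9 = 1000000000
Bit 9 of A is 0, so OR-ing with the mask flips it to 1.
  0001011111
| 1000000000
------------
  1001011111

Answer: 1001011111 (607)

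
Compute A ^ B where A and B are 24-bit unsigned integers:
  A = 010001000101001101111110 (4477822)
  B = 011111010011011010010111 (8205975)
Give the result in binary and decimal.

Apply ^ to each column (1 where bits differ):
  010001000101001101111110
^ 011111010011011010010111
--------------------------
  001110010110010111101001

Answer: 001110010110010111101001 (3761641)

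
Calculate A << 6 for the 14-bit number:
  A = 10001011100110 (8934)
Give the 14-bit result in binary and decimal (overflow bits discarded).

Shift left by 6: drop the top 6 bit(s), append 6 zero(s) on the right.
  10001011100110  ->  discard [100010], keep [11100110], append 000000
= 11100110000000

Answer: 11100110000000 (14720)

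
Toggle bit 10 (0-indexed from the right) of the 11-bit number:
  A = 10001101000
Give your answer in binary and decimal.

Mask = 1 << 10 = 10000000000
Bit 10 of A is 1; XOR with the mask flips it to 0.
  10001101000
^ 10000000000
-------------
  00001101000

Answer: 00001101000 (104)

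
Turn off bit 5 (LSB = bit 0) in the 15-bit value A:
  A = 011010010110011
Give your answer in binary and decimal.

Mask = ~(1 << 5) = 111111111011111
Bit 5 of A is 1, so AND-ing with the mask clears it to 0.
  011010010110011
& 111111111011111
-----------------
  011010010010011

Answer: 011010010010011 (13459)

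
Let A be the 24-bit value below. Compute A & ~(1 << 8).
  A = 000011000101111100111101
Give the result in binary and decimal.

Mask = ~(1 << 8) = 111111111111111011111111
Bit 8 of A is 1, so AND-ing with the mask clears it to 0.
  000011000101111100111101
& 111111111111111011111111
--------------------------
  000011000101111000111101

Answer: 000011000101111000111101 (810557)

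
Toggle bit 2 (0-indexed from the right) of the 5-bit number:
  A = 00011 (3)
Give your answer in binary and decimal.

Mask = 1 << 2 = 00100
Bit 2 of A is 0; XOR with the mask flips it to 1.
  00011
^ 00100
-------
  00111

Answer: 00111 (7)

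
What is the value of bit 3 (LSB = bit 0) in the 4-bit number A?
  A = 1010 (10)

Bit 3 is the 4th from the right.
  1010
  ^
That bit is 1.

Answer: 1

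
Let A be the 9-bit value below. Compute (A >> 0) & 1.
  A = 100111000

Bit 0 is the 1st from the right.
  100111000
          ^
That bit is 0.

Answer: 0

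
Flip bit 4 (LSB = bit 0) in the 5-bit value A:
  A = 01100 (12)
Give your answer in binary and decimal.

Mask = 1 << 4 = 10000
Bit 4 of A is 0; XOR with the mask flips it to 1.
  01100
^ 10000
-------
  11100

Answer: 11100 (28)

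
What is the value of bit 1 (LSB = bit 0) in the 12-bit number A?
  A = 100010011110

Bit 1 is the 2nd from the right.
  100010011110
            ^
That bit is 1.

Answer: 1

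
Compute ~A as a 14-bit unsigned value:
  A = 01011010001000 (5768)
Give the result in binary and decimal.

Flip each bit (0->1, 1->0):
  01011010001000
  10100101110111

Answer: 10100101110111 (10615)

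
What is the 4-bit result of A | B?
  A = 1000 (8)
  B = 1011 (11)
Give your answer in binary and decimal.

Apply | to each column (1 where either bit is 1):
  1000
| 1011
------
  1011

Answer: 1011 (11)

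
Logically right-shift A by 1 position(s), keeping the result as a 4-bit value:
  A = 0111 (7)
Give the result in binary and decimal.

Logical shift right by 1: drop the bottom 1 bit(s), prepend 1 zero(s) on the left.
  0111  ->  keep [011], discard [1], prepend 0
= 0011

Answer: 0011 (3)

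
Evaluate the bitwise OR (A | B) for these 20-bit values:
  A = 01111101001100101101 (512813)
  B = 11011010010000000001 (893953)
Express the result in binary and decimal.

Apply | to each column (1 where either bit is 1):
  01111101001100101101
| 11011010010000000001
----------------------
  11111111011100101101

Answer: 11111111011100101101 (1046317)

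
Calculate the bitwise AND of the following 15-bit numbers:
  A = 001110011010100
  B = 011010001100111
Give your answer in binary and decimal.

Apply & to each column (1 only where both bits are 1):
  001110011010100
& 011010001100111
-----------------
  001010001000100

Answer: 001010001000100 (5188)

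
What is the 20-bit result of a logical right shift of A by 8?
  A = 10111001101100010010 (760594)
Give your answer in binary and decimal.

Logical shift right by 8: drop the bottom 8 bit(s), prepend 8 zero(s) on the left.
  10111001101100010010  ->  keep [101110011011], discard [00010010], prepend 00000000
= 00000000101110011011

Answer: 00000000101110011011 (2971)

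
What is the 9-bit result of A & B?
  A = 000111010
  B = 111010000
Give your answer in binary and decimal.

Apply & to each column (1 only where both bits are 1):
  000111010
& 111010000
-----------
  000010000

Answer: 000010000 (16)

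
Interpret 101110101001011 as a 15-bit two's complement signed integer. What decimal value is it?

MSB is 1, so the value is negative. Find the magnitude:
1. Invert bits:  010001010110100
2. Add 1:        010001010110101  = 8885
3. Apply sign:   -8885

Answer: -8885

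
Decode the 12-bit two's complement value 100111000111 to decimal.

MSB is 1, so the value is negative. Find the magnitude:
1. Invert bits:  011000111000
2. Add 1:        011000111001  = 1593
3. Apply sign:   -1593

Answer: -1593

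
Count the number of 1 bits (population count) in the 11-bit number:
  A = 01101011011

01101011011
1-bits at positions (from bit 0 = LSB): 0, 1, 3, 4, 6, 8, 9
Count = 7

Answer: 7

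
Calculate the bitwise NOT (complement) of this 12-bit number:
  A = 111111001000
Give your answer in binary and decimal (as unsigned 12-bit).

Flip each bit (0->1, 1->0):
  111111001000
  000000110111

Answer: 000000110111 (55)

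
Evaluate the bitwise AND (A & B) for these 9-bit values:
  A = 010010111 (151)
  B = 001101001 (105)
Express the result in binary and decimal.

Apply & to each column (1 only where both bits are 1):
  010010111
& 001101001
-----------
  000000001

Answer: 000000001 (1)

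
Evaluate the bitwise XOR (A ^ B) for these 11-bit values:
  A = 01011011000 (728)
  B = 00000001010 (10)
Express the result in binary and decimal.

Apply ^ to each column (1 where bits differ):
  01011011000
^ 00000001010
-------------
  01011010010

Answer: 01011010010 (722)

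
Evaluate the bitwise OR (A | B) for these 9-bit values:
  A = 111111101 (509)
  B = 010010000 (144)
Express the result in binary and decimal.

Apply | to each column (1 where either bit is 1):
  111111101
| 010010000
-----------
  111111101

Answer: 111111101 (509)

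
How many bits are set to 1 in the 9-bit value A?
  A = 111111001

111111001
1-bits at positions (from bit 0 = LSB): 0, 3, 4, 5, 6, 7, 8
Count = 7

Answer: 7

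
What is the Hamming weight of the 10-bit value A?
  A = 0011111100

0011111100
1-bits at positions (from bit 0 = LSB): 2, 3, 4, 5, 6, 7
Count = 6

Answer: 6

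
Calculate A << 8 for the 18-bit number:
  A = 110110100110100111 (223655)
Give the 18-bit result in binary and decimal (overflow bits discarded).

Shift left by 8: drop the top 8 bit(s), append 8 zero(s) on the right.
  110110100110100111  ->  discard [11011010], keep [0110100111], append 00000000
= 011010011100000000

Answer: 011010011100000000 (108288)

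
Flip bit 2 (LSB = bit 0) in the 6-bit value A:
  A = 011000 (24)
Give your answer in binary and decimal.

Mask = 1 << 2 = 000100
Bit 2 of A is 0; XOR with the mask flips it to 1.
  011000
^ 000100
--------
  011100

Answer: 011100 (28)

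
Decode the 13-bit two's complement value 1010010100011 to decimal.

MSB is 1, so the value is negative. Find the magnitude:
1. Invert bits:  0101101011100
2. Add 1:        0101101011101  = 2909
3. Apply sign:   -2909

Answer: -2909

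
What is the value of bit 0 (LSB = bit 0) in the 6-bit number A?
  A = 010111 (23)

Bit 0 is the 1st from the right.
  010111
       ^
That bit is 1.

Answer: 1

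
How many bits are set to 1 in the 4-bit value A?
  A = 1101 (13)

1101
1-bits at positions (from bit 0 = LSB): 0, 2, 3
Count = 3

Answer: 3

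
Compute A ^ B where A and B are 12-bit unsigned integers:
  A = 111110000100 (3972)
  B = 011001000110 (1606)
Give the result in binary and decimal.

Apply ^ to each column (1 where bits differ):
  111110000100
^ 011001000110
--------------
  100111000010

Answer: 100111000010 (2498)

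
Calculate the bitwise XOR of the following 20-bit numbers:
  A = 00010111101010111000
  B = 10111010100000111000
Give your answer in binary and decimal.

Apply ^ to each column (1 where bits differ):
  00010111101010111000
^ 10111010100000111000
----------------------
  10101101001010000000

Answer: 10101101001010000000 (709248)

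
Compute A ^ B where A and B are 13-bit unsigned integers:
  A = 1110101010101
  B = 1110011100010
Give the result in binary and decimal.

Apply ^ to each column (1 where bits differ):
  1110101010101
^ 1110011100010
---------------
  0000110110111

Answer: 0000110110111 (439)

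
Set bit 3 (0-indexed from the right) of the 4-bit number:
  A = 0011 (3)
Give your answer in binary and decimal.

Mask = 1 << 3 = 1000
Bit 3 of A is 0, so OR-ing with the mask flips it to 1.
  0011
| 1000
------
  1011

Answer: 1011 (11)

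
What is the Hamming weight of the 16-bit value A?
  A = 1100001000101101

1100001000101101
1-bits at positions (from bit 0 = LSB): 0, 2, 3, 5, 9, 14, 15
Count = 7

Answer: 7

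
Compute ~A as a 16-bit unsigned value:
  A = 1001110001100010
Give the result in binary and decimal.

Flip each bit (0->1, 1->0):
  1001110001100010
  0110001110011101

Answer: 0110001110011101 (25501)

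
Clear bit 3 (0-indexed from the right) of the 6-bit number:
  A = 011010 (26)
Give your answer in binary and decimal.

Mask = ~(1 << 3) = 110111
Bit 3 of A is 1, so AND-ing with the mask clears it to 0.
  011010
& 110111
--------
  010010

Answer: 010010 (18)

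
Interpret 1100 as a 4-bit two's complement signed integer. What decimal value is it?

MSB is 1, so the value is negative. Find the magnitude:
1. Invert bits:  0011
2. Add 1:        0100  = 4
3. Apply sign:   -4

Answer: -4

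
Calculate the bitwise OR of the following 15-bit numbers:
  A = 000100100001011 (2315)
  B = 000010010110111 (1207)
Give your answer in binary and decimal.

Apply | to each column (1 where either bit is 1):
  000100100001011
| 000010010110111
-----------------
  000110110111111

Answer: 000110110111111 (3519)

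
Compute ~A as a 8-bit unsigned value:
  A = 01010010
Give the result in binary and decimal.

Flip each bit (0->1, 1->0):
  01010010
  10101101

Answer: 10101101 (173)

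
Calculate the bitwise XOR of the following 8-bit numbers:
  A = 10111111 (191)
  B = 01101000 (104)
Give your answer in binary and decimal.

Apply ^ to each column (1 where bits differ):
  10111111
^ 01101000
----------
  11010111

Answer: 11010111 (215)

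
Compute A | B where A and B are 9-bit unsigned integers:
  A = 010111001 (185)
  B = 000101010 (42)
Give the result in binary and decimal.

Apply | to each column (1 where either bit is 1):
  010111001
| 000101010
-----------
  010111011

Answer: 010111011 (187)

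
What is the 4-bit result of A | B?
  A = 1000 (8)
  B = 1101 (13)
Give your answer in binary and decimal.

Apply | to each column (1 where either bit is 1):
  1000
| 1101
------
  1101

Answer: 1101 (13)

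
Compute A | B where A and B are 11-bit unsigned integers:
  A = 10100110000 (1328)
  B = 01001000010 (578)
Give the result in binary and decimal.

Apply | to each column (1 where either bit is 1):
  10100110000
| 01001000010
-------------
  11101110010

Answer: 11101110010 (1906)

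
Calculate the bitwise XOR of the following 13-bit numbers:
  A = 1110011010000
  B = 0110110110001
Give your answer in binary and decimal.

Apply ^ to each column (1 where bits differ):
  1110011010000
^ 0110110110001
---------------
  1000101100001

Answer: 1000101100001 (4449)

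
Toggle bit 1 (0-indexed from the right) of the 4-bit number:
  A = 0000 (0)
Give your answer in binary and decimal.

Mask = 1 << 1 = 0010
Bit 1 of A is 0; XOR with the mask flips it to 1.
  0000
^ 0010
------
  0010

Answer: 0010 (2)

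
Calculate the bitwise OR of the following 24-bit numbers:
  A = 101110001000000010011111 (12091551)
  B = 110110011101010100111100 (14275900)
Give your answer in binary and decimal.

Apply | to each column (1 where either bit is 1):
  101110001000000010011111
| 110110011101010100111100
--------------------------
  111110011101010110111111

Answer: 111110011101010110111111 (16373183)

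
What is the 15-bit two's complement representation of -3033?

1. Binary of +3033:  000101111011001
2. Invert bits:     111010000100110
3. Add 1:           111010000100111

Answer: 111010000100111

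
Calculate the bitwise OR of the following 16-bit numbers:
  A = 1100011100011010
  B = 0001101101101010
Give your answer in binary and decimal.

Apply | to each column (1 where either bit is 1):
  1100011100011010
| 0001101101101010
------------------
  1101111101111010

Answer: 1101111101111010 (57210)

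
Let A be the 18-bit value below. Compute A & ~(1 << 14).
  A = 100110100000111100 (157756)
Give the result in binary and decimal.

Mask = ~(1 << 14) = 111011111111111111
Bit 14 of A is 1, so AND-ing with the mask clears it to 0.
  100110100000111100
& 111011111111111111
--------------------
  100010100000111100

Answer: 100010100000111100 (141372)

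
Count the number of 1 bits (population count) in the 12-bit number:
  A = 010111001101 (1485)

010111001101
1-bits at positions (from bit 0 = LSB): 0, 2, 3, 6, 7, 8, 10
Count = 7

Answer: 7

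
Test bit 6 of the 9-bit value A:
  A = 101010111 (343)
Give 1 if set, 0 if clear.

Bit 6 is the 7th from the right.
  101010111
    ^
That bit is 1.

Answer: 1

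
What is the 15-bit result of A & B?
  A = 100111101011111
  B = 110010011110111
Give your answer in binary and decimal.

Apply & to each column (1 only where both bits are 1):
  100111101011111
& 110010011110111
-----------------
  100010001010111

Answer: 100010001010111 (17495)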